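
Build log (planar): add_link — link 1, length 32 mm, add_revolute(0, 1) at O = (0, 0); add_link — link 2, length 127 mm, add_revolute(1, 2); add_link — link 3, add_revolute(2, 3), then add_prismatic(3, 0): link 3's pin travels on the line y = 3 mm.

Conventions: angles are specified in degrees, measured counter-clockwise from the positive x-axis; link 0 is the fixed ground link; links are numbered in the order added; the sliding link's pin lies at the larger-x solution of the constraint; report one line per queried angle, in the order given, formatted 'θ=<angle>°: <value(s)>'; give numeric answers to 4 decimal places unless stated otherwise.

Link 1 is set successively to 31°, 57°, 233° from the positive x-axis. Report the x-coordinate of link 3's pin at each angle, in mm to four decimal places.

geometry: r = 32 mm, L = 127 mm, e = 3 mm
θ=31°: crank pin P = (r cos θ, r sin θ) = (27.429354, 16.481218)
θ=31°: h = r sin θ − e = 16.481218 − 3 = 13.481218
θ=31°: x = r cos θ + √(L² − h²) = 27.429354 + 126.282448 = 153.711802
θ=57°: crank pin P = (r cos θ, r sin θ) = (17.428449, 26.837458)
θ=57°: h = r sin θ − e = 26.837458 − 3 = 23.837458
θ=57°: x = r cos θ + √(L² − h²) = 17.428449 + 124.742838 = 142.171287
θ=233°: crank pin P = (r cos θ, r sin θ) = (-19.258081, -25.556336)
θ=233°: h = r sin θ − e = -25.556336 − 3 = -28.556336
θ=233°: x = r cos θ + √(L² − h²) = -19.258081 + 123.747871 = 104.489791

θ=31°: 153.7118
θ=57°: 142.1713
θ=233°: 104.4898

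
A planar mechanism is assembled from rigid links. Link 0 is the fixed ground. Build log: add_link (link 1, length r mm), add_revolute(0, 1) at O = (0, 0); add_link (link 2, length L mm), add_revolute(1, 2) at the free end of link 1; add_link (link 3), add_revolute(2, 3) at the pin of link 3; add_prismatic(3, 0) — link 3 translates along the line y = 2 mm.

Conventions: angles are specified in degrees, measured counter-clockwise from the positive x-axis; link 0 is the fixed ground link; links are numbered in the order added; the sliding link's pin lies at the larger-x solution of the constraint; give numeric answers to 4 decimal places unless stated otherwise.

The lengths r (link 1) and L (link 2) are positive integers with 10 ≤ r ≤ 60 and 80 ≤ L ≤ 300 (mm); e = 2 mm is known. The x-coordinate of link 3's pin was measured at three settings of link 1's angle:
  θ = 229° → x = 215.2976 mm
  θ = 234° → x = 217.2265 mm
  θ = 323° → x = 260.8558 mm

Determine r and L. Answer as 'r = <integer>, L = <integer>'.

constraint per measurement: (x − r cos θ)² + (r sin θ − e)² = L²
subtracting the θ₁ and θ₂ equations cancels the r² and L² terms:
r = (x₁² − x₂²) / (2[(x₁cos θ₁ + e sin θ₁) − (x₂cos θ₂ + e sin θ₂)]) = 30.9991 → r = 31
L² = (x₁ − r cos θ₁)² + (r sin θ₁ − e)² = 56169.0125 → L = 237.0000 → L = 237
check at θ₃=323°: x = 260.8558 (printed 260.8558) ✓

r = 31, L = 237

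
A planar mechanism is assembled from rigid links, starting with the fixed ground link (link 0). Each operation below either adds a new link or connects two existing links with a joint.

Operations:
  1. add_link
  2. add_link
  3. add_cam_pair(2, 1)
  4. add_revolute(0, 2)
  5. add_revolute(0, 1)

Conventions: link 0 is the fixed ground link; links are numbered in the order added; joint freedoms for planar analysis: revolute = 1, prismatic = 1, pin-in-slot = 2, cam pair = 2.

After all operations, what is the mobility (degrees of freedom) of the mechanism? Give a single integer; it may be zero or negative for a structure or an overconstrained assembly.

L=1 J1=0 J2=0
add link → L=2 J1=0 J2=0
add link → L=3 J1=0 J2=0
C@2,1 dof=2 J2 → L=3 J1=0 J2=1
R@0,2 dof=1 J1 → L=3 J1=1 J2=1
R@0,1 dof=1 J1 → L=3 J1=2 J2=1
M=3(L−1)−2J1−J2=3·2−2·2−1=1

M = 1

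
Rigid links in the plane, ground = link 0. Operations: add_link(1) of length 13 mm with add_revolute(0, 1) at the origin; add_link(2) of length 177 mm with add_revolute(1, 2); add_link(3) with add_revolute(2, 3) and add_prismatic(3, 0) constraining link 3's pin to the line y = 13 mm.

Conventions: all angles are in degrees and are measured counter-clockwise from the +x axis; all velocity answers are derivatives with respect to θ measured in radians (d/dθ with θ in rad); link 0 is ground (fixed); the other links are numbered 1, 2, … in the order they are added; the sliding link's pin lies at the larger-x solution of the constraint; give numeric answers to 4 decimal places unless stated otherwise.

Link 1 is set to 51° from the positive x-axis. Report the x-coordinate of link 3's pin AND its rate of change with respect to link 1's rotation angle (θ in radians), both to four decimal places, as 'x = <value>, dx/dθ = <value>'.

geometry: r = 13 mm, L = 177 mm, e = 13 mm
crank pin P = (r cos θ, r sin θ) = (8.181165, 10.102897)
h = r sin θ − e = 10.102897 − 13 = -2.897103
x = r cos θ + √(L² − h²) = 8.181165 + 176.976289 = 185.157454
dx/dθ = −r sin θ − h·r cos θ/√(L² − h²) (θ in radians; h = -2.897103) = -9.968972

x = 185.1575, dx/dθ = -9.9690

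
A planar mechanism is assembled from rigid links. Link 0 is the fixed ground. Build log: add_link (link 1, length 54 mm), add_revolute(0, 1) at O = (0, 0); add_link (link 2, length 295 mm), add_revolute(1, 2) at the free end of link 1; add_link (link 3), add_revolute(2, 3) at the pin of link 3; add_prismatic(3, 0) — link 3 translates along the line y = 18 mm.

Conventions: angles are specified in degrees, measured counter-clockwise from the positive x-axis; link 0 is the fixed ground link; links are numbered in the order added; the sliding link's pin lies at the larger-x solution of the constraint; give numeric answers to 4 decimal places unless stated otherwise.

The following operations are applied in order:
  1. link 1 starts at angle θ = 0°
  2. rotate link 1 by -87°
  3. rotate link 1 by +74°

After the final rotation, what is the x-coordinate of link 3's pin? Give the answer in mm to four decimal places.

geometry: r = 54 mm, L = 295 mm, e = 18 mm; θ starts at 0°
rotate link 1 by -87°: θ ← 0° -87° = -87°
rotate link 1 by +74°: θ ← -87° +74° = -13°
crank pin P = (r cos θ, r sin θ) = (52.615983, -12.147357)
h = r sin θ − e = -12.147357 − 18 = -30.147357
x = r cos θ + √(L² − h²) = 52.615983 + 293.455511 = 346.071494

346.0715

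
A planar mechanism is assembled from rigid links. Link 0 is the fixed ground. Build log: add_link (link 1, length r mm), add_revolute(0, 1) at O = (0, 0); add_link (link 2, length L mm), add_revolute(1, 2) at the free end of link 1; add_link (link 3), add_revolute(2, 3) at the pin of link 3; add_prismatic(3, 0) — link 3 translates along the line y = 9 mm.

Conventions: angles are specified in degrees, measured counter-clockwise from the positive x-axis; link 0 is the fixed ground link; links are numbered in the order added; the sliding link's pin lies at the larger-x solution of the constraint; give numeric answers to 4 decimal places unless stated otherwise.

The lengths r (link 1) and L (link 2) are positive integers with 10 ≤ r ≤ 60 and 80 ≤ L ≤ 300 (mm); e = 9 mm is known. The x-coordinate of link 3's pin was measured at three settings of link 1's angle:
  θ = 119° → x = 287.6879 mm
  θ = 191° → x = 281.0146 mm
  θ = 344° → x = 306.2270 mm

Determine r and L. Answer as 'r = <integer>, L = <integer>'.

constraint per measurement: (x − r cos θ)² + (r sin θ − e)² = L²
subtracting the θ₁ and θ₂ equations cancels the r² and L² terms:
r = (x₁² − x₂²) / (2[(x₁cos θ₁ + e sin θ₁) − (x₂cos θ₂ + e sin θ₂)]) = 13.0000 → r = 13
L² = (x₁ − r cos θ₁)² + (r sin θ₁ − e)² = 86435.9872 → L = 294.0000 → L = 294
check at θ₃=344°: x = 306.2270 (printed 306.2270) ✓

r = 13, L = 294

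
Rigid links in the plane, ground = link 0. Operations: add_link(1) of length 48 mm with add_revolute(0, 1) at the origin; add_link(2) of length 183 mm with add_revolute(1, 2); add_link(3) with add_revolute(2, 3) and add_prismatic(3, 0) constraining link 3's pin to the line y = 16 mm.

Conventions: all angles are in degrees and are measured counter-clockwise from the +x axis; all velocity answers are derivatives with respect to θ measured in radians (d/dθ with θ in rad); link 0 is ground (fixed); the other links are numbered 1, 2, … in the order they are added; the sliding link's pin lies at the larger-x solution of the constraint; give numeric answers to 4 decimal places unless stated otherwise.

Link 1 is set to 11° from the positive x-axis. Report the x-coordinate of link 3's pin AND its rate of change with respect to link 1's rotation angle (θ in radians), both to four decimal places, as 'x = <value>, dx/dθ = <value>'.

geometry: r = 48 mm, L = 183 mm, e = 16 mm
crank pin P = (r cos θ, r sin θ) = (47.118105, 9.158832)
h = r sin θ − e = 9.158832 − 16 = -6.841168
x = r cos θ + √(L² − h²) = 47.118105 + 182.872082 = 229.990187
dx/dθ = −r sin θ − h·r cos θ/√(L² − h²) (θ in radians; h = -6.841168) = -7.396163

x = 229.9902, dx/dθ = -7.3962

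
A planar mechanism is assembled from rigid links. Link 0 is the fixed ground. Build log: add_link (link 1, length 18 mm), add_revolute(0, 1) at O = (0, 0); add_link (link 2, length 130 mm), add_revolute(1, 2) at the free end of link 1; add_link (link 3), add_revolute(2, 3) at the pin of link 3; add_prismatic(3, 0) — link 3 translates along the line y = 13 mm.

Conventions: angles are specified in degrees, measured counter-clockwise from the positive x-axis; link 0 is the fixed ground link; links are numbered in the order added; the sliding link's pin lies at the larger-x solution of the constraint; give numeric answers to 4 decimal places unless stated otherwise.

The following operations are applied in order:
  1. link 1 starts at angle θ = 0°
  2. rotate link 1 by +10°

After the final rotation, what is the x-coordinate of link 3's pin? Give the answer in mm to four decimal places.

geometry: r = 18 mm, L = 130 mm, e = 13 mm; θ starts at 0°
rotate link 1 by +10°: θ ← 0° +10° = 10°
crank pin P = (r cos θ, r sin θ) = (17.726540, 3.125667)
h = r sin θ − e = 3.125667 − 13 = -9.874333
x = r cos θ + √(L² − h²) = 17.726540 + 129.624448 = 147.350988

147.3510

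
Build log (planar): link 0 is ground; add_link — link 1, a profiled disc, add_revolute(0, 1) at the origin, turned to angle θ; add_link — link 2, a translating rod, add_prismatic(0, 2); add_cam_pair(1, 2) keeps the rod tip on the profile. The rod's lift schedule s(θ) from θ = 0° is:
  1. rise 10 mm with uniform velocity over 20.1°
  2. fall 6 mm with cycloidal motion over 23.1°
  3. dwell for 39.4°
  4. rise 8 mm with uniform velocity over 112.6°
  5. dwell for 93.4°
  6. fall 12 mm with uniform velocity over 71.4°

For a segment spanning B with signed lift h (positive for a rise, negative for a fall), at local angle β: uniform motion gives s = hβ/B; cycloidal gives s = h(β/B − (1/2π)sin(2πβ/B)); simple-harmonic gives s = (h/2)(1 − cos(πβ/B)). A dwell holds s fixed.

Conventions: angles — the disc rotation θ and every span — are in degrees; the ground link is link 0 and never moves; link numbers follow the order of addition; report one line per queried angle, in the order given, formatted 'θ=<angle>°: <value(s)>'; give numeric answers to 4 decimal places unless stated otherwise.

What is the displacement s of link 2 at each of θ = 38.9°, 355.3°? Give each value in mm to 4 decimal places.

seg 1 [0°–20.1°] uniform, h=10: full span → s += 10 → s = 10.0000
seg 2 [20.1°–43.2°] cycloidal, h=-6: θ=38.9° here. β=18.8, B=23.1. -6·(0.8139 − sin(2π·0.8139)/(2π)) = -5.7622 → s = 4.2378
seg 2 [20.1°–43.2°] cycloidal, h=-6: full span → s += -6 → s = 4.0000
seg 3 [43.2°–82.6°] dwell: s stays 4.0000
seg 4 [82.6°–195.2°] uniform, h=8: full span → s += 8 → s = 12.0000
seg 5 [195.2°–288.6°] dwell: s stays 12.0000
seg 6 [288.6°–360°] uniform, h=-12: θ=355.3° here. β=66.7, B=71.4. -12·66.7/71.4 = -11.2101 → s = 0.7899

θ=38.9°: 4.2378
θ=355.3°: 0.7899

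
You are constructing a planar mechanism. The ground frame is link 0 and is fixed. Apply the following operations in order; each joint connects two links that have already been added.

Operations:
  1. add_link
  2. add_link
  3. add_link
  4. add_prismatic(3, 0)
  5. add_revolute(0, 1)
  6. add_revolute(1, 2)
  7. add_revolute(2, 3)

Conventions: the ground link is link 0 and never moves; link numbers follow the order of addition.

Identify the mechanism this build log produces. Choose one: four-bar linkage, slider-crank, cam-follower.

links: 4 (incl. ground); joints: 3 revolute, 1 prismatic, 0 higher (cam) pair, forming one closed loop
4 links, 3 revolutes + 1 prismatic in one loop → slider-crank

slider-crank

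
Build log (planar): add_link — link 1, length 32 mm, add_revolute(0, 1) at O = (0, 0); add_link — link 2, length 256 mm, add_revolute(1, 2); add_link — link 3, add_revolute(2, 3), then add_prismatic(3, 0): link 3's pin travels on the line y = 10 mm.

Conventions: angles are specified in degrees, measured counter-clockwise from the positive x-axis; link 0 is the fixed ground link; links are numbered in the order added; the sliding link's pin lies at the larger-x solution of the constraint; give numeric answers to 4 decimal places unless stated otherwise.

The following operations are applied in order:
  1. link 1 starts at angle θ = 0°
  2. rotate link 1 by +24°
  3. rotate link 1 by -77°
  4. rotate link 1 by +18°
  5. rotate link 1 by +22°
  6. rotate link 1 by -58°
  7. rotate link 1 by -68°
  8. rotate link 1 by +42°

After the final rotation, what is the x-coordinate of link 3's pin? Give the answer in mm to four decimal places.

geometry: r = 32 mm, L = 256 mm, e = 10 mm; θ starts at 0°
rotate link 1 by +24°: θ ← 0° +24° = 24°
rotate link 1 by -77°: θ ← 24° -77° = -53°
rotate link 1 by +18°: θ ← -53° +18° = -35°
rotate link 1 by +22°: θ ← -35° +22° = -13°
rotate link 1 by -58°: θ ← -13° -58° = -71°
rotate link 1 by -68°: θ ← -71° -68° = -139°
rotate link 1 by +42°: θ ← -139° +42° = -97°
crank pin P = (r cos θ, r sin θ) = (-3.899819, -31.761477)
h = r sin θ − e = -31.761477 − 10 = -41.761477
x = r cos θ + √(L² − h²) = -3.899819 + 252.570741 = 248.670922

248.6709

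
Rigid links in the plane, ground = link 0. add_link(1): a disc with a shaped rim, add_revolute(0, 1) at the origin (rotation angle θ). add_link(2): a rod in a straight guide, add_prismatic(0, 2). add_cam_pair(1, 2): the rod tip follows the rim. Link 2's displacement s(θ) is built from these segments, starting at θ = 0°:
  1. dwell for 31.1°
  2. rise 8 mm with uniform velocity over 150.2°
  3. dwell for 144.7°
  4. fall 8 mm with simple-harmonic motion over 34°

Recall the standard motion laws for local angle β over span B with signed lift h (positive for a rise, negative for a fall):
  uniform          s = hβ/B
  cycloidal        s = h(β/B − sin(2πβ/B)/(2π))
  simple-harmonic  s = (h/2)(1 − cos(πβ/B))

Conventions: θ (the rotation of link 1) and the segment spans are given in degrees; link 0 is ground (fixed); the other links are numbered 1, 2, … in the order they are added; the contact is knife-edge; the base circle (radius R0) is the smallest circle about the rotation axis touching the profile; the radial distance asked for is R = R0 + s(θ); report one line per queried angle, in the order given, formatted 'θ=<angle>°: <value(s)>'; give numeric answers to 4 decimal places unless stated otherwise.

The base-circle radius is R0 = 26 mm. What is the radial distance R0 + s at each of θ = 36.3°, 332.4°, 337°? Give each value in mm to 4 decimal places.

segment 1 (0° to 31.1°, dwell): s unchanged at 0.0000
θ = 36.3° falls in segment 2 (31.1° to 181.3°, uniform, h = 8): β = 36.3 − 31.1 = 5.2°, B = 150.2°; Δs = 8·5.2/150.2 = 0.2770; s = 0.0000 + 0.2770 = 0.2770
segment 2 (31.1° to 181.3°, uniform, h = 8) is passed completely: s = 0.0000 + (8) = 8.0000
segment 3 (181.3° to 326°, dwell): s unchanged at 8.0000
θ = 332.4° falls in segment 4 (326° to 360°, simple-harmonic, h = -8): β = 332.4 − 326 = 6.4°, B = 34°; Δs = -8/2·(1 − cos(π·0.1882)) = -0.6793; s = 8.0000 − 0.6793 = 7.3207
θ = 337° falls in segment 4 (326° to 360°, simple-harmonic, h = -8): β = 337 − 326 = 11°, B = 34°; Δs = -8/2·(1 − cos(π·0.3235)) = -1.8943; s = 8.0000 − 1.8943 = 6.1057
θ=36.3°: R = R0 + s = 26 + 0.2770 = 26.2770
θ=332.4°: R = R0 + s = 26 + 7.3207 = 33.3207
θ=337°: R = R0 + s = 26 + 6.1057 = 32.1057

θ=36.3°: 26.2770
θ=332.4°: 33.3207
θ=337°: 32.1057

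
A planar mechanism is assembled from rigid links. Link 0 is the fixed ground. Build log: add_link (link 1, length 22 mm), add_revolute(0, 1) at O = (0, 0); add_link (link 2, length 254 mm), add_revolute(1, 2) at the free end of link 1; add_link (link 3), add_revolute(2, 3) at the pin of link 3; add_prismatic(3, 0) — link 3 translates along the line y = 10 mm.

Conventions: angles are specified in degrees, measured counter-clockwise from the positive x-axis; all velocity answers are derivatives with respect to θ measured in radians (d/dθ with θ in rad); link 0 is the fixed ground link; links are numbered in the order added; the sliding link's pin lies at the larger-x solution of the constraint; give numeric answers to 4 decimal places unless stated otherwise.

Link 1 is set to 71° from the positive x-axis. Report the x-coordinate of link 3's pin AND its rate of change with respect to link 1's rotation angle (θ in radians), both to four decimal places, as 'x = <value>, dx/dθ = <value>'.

geometry: r = 22 mm, L = 254 mm, e = 10 mm
crank pin P = (r cos θ, r sin θ) = (7.162499, 20.801409)
h = r sin θ − e = 20.801409 − 10 = 10.801409
x = r cos θ + √(L² − h²) = 7.162499 + 253.770230 = 260.932729
dx/dθ = −r sin θ − h·r cos θ/√(L² − h²) (θ in radians; h = 10.801409) = -21.106271

x = 260.9327, dx/dθ = -21.1063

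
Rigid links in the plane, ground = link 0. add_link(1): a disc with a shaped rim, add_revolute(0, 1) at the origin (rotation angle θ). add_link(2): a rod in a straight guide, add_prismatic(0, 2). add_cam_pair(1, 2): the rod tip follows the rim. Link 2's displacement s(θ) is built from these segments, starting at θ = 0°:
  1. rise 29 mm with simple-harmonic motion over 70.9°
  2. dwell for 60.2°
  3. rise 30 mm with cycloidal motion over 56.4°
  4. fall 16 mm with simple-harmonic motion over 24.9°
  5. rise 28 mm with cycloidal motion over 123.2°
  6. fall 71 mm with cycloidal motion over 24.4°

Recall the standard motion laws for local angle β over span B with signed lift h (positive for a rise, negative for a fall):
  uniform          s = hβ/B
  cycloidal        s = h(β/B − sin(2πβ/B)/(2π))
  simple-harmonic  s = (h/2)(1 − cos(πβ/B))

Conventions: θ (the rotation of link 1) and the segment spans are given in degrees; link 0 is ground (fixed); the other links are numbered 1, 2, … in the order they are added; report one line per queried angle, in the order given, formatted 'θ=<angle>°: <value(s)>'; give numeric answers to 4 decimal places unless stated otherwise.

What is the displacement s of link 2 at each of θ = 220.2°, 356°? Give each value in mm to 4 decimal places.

segment 1 (0° to 70.9°, simple-harmonic, h = 29) is passed completely: s = 0.0000 + (29) = 29.0000
segment 2 (70.9° to 131.1°, dwell): s unchanged at 29.0000
segment 3 (131.1° to 187.5°, cycloidal, h = 30) is passed completely: s = 29.0000 + (30) = 59.0000
segment 4 (187.5° to 212.4°, simple-harmonic, h = -16) is passed completely: s = 59.0000 + (-16) = 43.0000
θ = 220.2° falls in segment 5 (212.4° to 335.6°, cycloidal, h = 28): β = 220.2 − 212.4 = 7.8°, B = 123.2°; Δs = 28·(0.0633 − sin(2π·0.0633)/(2π)) = 0.0464; s = 43.0000 + 0.0464 = 43.0464
segment 5 (212.4° to 335.6°, cycloidal, h = 28) is passed completely: s = 43.0000 + (28) = 71.0000
θ = 356° falls in segment 6 (335.6° to 360°, cycloidal, h = -71): β = 356 − 335.6 = 20.4°, B = 24.4°; Δs = -71·(0.8361 − sin(2π·0.8361)/(2π)) = -69.0483; s = 71.0000 − 69.0483 = 1.9517

θ=220.2°: 43.0464
θ=356°: 1.9517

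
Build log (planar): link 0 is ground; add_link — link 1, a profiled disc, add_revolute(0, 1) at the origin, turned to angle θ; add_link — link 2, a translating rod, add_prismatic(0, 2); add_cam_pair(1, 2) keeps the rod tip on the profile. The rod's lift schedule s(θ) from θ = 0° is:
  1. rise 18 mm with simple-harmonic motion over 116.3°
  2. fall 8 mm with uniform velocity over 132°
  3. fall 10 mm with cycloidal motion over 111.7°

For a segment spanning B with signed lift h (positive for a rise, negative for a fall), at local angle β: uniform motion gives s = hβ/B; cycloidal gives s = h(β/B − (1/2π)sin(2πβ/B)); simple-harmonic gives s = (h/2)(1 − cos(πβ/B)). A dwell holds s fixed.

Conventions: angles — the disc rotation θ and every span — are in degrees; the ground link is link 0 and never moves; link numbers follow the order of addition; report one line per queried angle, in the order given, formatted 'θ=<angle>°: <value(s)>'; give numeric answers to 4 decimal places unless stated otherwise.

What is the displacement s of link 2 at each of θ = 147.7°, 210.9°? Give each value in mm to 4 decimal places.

seg 1 [0°–116.3°] simple-harmonic, h=18: full span → s += 18 → s = 18.0000
seg 2 [116.3°–248.3°] uniform, h=-8: θ=147.7° here. β=31.4, B=132. -8·31.4/132 = -1.9030 → s = 16.0970
seg 2 [116.3°–248.3°] uniform, h=-8: θ=210.9° here. β=94.6, B=132. -8·94.6/132 = -5.7333 → s = 12.2667

θ=147.7°: 16.0970
θ=210.9°: 12.2667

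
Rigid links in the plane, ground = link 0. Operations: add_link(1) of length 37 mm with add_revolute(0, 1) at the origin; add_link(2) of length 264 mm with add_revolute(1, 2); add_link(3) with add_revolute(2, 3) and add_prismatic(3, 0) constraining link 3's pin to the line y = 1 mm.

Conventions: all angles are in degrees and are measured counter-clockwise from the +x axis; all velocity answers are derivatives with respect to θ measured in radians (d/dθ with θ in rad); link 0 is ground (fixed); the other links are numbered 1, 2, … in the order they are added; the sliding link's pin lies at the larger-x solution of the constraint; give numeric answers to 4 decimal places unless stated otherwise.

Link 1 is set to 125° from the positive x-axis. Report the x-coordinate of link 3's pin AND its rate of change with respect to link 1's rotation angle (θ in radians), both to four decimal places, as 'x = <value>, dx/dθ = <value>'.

geometry: r = 37 mm, L = 264 mm, e = 1 mm
crank pin P = (r cos θ, r sin θ) = (-21.222328, 30.308626)
h = r sin θ − e = 30.308626 − 1 = 29.308626
x = r cos θ + √(L² − h²) = -21.222328 + 262.368071 = 241.145742
dx/dθ = −r sin θ − h·r cos θ/√(L² − h²) (θ in radians; h = 29.308626) = -27.937921

x = 241.1457, dx/dθ = -27.9379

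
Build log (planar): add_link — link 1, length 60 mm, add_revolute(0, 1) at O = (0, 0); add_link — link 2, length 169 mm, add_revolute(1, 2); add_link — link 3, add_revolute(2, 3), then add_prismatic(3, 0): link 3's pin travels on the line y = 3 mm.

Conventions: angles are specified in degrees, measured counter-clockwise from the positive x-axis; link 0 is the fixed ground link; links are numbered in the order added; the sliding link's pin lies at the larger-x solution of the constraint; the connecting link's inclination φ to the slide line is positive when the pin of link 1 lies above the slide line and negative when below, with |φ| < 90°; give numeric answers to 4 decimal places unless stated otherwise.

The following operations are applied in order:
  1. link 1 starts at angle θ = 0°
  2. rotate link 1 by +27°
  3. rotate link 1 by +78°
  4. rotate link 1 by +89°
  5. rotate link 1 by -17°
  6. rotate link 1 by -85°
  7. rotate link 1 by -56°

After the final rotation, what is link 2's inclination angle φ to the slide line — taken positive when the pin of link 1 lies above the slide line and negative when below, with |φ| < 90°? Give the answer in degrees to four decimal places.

geometry: r = 60 mm, L = 169 mm, e = 3 mm; θ starts at 0°
rotate link 1 by +27°: θ ← 0° +27° = 27°
rotate link 1 by +78°: θ ← 27° +78° = 105°
rotate link 1 by +89°: θ ← 105° +89° = 194°
rotate link 1 by -17°: θ ← 194° -17° = 177°
rotate link 1 by -85°: θ ← 177° -85° = 92°
rotate link 1 by -56°: θ ← 92° -56° = 36°
h = r sin θ − e = 35.267115 − 3 = 32.267115
sin φ = h / L = 32.267115 / 169 = 0.19092968
φ = arcsin(0.19092968) = 11.007044°

11.0070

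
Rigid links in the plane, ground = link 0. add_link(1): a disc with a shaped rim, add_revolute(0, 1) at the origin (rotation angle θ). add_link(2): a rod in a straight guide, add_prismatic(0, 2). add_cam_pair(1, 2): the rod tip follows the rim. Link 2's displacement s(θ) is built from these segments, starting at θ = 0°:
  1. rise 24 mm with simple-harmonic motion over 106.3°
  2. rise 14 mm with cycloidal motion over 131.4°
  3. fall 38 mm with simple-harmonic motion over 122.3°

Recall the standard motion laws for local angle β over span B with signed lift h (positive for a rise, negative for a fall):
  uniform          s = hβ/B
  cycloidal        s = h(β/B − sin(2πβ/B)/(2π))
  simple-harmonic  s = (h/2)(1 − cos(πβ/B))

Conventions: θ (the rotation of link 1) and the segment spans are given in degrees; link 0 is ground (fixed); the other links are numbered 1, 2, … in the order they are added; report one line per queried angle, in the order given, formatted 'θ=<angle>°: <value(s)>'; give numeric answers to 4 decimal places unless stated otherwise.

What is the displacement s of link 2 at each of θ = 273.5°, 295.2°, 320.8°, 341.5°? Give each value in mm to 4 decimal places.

segment 1 (0° to 106.3°, simple-harmonic, h = 24) is passed completely: s = 0.0000 + (24) = 24.0000
segment 2 (106.3° to 237.7°, cycloidal, h = 14) is passed completely: s = 24.0000 + (14) = 38.0000
θ = 273.5° falls in segment 3 (237.7° to 360°, simple-harmonic, h = -38): β = 273.5 − 237.7 = 35.8°, B = 122.3°; Δs = -38/2·(1 − cos(π·0.2927)) = -7.4836; s = 38.0000 − 7.4836 = 30.5164
θ = 295.2° falls in segment 3 (237.7° to 360°, simple-harmonic, h = -38): β = 295.2 − 237.7 = 57.5°, B = 122.3°; Δs = -38/2·(1 − cos(π·0.4702)) = -17.2212; s = 38.0000 − 17.2212 = 20.7788
θ = 320.8° falls in segment 3 (237.7° to 360°, simple-harmonic, h = -38): β = 320.8 − 237.7 = 83.1°, B = 122.3°; Δs = -38/2·(1 − cos(π·0.6795)) = -29.1543; s = 38.0000 − 29.1543 = 8.8457
θ = 341.5° falls in segment 3 (237.7° to 360°, simple-harmonic, h = -38): β = 341.5 − 237.7 = 103.8°, B = 122.3°; Δs = -38/2·(1 − cos(π·0.8487)) = -35.8946; s = 38.0000 − 35.8946 = 2.1054

θ=273.5°: 30.5164
θ=295.2°: 20.7788
θ=320.8°: 8.8457
θ=341.5°: 2.1054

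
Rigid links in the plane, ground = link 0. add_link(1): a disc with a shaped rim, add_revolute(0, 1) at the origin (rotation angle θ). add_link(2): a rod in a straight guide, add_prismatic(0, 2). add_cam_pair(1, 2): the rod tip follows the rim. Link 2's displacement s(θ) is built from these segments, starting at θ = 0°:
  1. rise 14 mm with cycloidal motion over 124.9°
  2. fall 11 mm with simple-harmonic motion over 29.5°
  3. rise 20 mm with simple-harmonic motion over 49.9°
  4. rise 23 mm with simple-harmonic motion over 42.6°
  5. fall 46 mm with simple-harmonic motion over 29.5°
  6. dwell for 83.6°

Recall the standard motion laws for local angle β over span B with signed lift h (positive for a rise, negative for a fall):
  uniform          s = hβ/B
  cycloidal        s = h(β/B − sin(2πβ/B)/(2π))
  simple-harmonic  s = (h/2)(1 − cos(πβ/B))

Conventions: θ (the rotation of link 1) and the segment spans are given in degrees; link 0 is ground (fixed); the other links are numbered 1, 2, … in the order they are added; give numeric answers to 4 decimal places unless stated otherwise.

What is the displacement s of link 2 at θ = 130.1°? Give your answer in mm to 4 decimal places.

segment 1 (0° to 124.9°, cycloidal, h = 14) is passed completely: s = 0.0000 + (14) = 14.0000
θ = 130.1° falls in segment 2 (124.9° to 154.4°, simple-harmonic, h = -11): β = 130.1 − 124.9 = 5.2°, B = 29.5°; Δs = -11/2·(1 − cos(π·0.1763)) = -0.8220; s = 14.0000 − 0.8220 = 13.1780

13.1780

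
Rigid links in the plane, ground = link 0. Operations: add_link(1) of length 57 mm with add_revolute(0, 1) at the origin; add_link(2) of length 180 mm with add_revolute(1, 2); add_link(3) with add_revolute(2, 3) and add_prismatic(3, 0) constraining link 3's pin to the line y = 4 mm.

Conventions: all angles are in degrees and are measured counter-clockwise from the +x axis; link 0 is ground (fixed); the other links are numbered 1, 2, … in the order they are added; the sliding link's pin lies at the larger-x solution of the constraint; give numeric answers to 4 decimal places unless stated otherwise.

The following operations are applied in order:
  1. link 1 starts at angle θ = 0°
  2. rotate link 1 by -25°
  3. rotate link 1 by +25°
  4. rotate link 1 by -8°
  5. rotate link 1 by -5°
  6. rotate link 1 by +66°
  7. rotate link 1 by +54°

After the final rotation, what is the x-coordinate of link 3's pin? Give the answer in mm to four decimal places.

geometry: r = 57 mm, L = 180 mm, e = 4 mm; θ starts at 0°
rotate link 1 by -25°: θ ← 0° -25° = -25°
rotate link 1 by +25°: θ ← -25° +25° = 0°
rotate link 1 by -8°: θ ← 0° -8° = -8°
rotate link 1 by -5°: θ ← -8° -5° = -13°
rotate link 1 by +66°: θ ← -13° +66° = 53°
rotate link 1 by +54°: θ ← 53° +54° = 107°
crank pin P = (r cos θ, r sin θ) = (-16.665187, 54.509371)
h = r sin θ − e = 54.509371 − 4 = 50.509371
x = r cos θ + √(L² − h²) = -16.665187 + 172.768063 = 156.102875

156.1029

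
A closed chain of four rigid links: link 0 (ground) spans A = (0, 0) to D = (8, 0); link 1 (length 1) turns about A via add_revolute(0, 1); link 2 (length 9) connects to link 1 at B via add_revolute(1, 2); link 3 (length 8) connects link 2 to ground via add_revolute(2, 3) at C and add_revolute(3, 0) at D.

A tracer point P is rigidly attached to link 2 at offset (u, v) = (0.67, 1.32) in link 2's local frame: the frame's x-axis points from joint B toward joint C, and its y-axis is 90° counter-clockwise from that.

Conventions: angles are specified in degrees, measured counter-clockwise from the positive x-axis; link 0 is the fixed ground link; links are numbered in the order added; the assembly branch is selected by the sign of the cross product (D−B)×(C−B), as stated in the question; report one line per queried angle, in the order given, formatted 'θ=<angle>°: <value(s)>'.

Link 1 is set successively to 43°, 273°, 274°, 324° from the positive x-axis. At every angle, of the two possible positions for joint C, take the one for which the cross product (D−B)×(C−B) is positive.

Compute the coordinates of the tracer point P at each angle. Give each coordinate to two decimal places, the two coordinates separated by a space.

A=(0,0), D=(8.00,0)
θ=43°: B = A + 1.00·(cos43°, sin43°) = (0.7314, 0.6820)
θ=43°: |BD| = 7.3006
θ=43°: circle(B,9.00) ∩ circle(D,8.00): a=4.8146, h=7.6039
θ=43°:   candidates: C₊=(6.2352,7.8029) cross=55.513; C₋=(4.8145,-7.3384) cross=-55.513
θ=43°:   branch + wants cross > 0 → take C=(6.2352,7.8029) (cross=55.513)
θ=43°: ex = (C−B)/|BC| = (0.6115,0.7912); ey = (-0.7912,0.6115)
θ=43°: P = B + 0.67·ex + 1.32·ey = (0.0967,2.0193)
θ=273°: B = A + 1.00·(cos273°, sin273°) = (0.0523, -0.9986)
θ=273°: |BD| = 8.0102
θ=273°: circle(B,9.00) ∩ circle(D,8.00): a=5.0662, h=7.4386
θ=273°:   candidates: C₊=(4.1517,7.0136) cross=59.585; C₋=(6.0064,-7.7476) cross=-59.585
θ=273°:   branch + wants cross > 0 → take C=(4.1517,7.0136) (cross=59.585)
θ=273°: ex = (C−B)/|BC| = (0.4555,0.8902); ey = (-0.8902,0.4555)
θ=273°: P = B + 0.67·ex + 1.32·ey = (-0.8176,0.1991)
θ=274°: B = A + 1.00·(cos274°, sin274°) = (0.0698, -0.9976)
θ=274°: |BD| = 7.9927
θ=274°: circle(B,9.00) ∩ circle(D,8.00): a=5.0598, h=7.4430
θ=274°:   candidates: C₊=(4.1611,7.0187) cross=59.490; C₋=(6.0190,-7.7508) cross=-59.490
θ=274°:   branch + wants cross > 0 → take C=(4.1611,7.0187) (cross=59.490)
θ=274°: ex = (C−B)/|BC| = (0.4546,0.8907); ey = (-0.8907,0.4546)
θ=274°: P = B + 0.67·ex + 1.32·ey = (-0.8014,0.1993)
θ=324°: B = A + 1.00·(cos324°, sin324°) = (0.8090, -0.5878)
θ=324°: |BD| = 7.2150
θ=324°: circle(B,9.00) ∩ circle(D,8.00): a=4.7856, h=7.6222
θ=324°:   candidates: C₊=(4.9577,7.3990) cross=54.994; C₋=(6.1997,-7.7948) cross=-54.994
θ=324°:   branch + wants cross > 0 → take C=(4.9577,7.3990) (cross=54.994)
θ=324°: ex = (C−B)/|BC| = (0.4610,0.8874); ey = (-0.8874,0.4610)
θ=324°: P = B + 0.67·ex + 1.32·ey = (-0.0535,0.6153)

θ=43°: 0.10 2.02
θ=273°: -0.82 0.20
θ=274°: -0.80 0.20
θ=324°: -0.05 0.62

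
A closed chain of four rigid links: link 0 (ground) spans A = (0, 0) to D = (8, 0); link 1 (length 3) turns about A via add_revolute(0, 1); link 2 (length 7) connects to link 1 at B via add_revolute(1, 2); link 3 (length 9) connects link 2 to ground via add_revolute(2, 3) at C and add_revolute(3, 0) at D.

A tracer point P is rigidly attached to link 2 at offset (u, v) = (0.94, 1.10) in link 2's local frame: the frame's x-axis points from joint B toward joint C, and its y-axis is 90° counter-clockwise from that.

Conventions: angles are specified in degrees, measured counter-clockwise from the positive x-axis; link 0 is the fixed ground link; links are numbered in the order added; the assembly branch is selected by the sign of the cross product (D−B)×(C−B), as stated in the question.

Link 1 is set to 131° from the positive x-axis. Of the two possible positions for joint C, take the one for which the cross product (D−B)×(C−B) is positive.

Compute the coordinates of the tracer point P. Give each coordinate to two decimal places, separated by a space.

A=(0,0), D=(8.00,0)
B = A + 3.00·(cos131°, sin131°) = (-1.9682, 2.2641)
|BD| = 10.2221
circle(B,7.00) ∩ circle(D,9.00): a=3.5458, h=6.0355
  candidates: C₊=(2.8264,7.3643) cross=61.695; C₋=(0.1527,-4.4068) cross=-61.695
  branch + wants cross > 0 → take C=(2.8264,7.3643) (cross=61.695)
ex = (C−B)/|BC| = (0.6849,0.7286); ey = (-0.7286,0.6849)
P = B + 0.94·ex + 1.10·ey = (-2.1258,3.7024)

-2.13 3.70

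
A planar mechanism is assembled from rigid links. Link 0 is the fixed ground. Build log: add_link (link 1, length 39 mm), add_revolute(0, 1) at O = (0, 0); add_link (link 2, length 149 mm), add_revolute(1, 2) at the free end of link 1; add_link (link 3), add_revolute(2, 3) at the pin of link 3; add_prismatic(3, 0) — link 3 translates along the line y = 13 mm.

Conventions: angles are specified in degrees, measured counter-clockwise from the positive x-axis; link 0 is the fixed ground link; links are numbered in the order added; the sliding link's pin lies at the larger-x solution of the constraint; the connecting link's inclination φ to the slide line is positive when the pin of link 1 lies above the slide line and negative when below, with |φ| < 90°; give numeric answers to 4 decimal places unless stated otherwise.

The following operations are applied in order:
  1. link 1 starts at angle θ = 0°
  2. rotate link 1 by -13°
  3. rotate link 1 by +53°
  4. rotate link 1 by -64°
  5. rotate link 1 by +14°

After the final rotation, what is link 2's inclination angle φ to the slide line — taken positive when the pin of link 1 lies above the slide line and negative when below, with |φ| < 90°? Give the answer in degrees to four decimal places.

geometry: r = 39 mm, L = 149 mm, e = 13 mm; θ starts at 0°
rotate link 1 by -13°: θ ← 0° -13° = -13°
rotate link 1 by +53°: θ ← -13° +53° = 40°
rotate link 1 by -64°: θ ← 40° -64° = -24°
rotate link 1 by +14°: θ ← -24° +14° = -10°
h = r sin θ − e = -6.772279 − 13 = -19.772279
sin φ = h / L = -19.772279 / 149 = -0.13269986
φ = arcsin(-0.13269986) = -7.625635°

-7.6256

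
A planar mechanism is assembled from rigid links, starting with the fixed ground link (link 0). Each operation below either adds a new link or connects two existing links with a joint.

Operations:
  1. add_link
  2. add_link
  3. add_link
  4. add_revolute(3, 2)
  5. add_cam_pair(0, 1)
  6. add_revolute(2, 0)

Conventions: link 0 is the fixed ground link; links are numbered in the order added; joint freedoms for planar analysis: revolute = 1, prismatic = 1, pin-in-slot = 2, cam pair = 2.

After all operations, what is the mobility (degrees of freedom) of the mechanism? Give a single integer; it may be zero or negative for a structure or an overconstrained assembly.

link 0 = ground. State L|J1|J2 = 1|0|0
+link1  2|0|0
+link2  3|0|0
+link3  4|0|0
R(3,2) f=1→J1  4|1|0
C(0,1) f=2→J2  4|1|1
R(2,0) f=1→J1  4|2|1
M = 3(4−1)−2·2−1 = 9−4−1 = 4

M = 4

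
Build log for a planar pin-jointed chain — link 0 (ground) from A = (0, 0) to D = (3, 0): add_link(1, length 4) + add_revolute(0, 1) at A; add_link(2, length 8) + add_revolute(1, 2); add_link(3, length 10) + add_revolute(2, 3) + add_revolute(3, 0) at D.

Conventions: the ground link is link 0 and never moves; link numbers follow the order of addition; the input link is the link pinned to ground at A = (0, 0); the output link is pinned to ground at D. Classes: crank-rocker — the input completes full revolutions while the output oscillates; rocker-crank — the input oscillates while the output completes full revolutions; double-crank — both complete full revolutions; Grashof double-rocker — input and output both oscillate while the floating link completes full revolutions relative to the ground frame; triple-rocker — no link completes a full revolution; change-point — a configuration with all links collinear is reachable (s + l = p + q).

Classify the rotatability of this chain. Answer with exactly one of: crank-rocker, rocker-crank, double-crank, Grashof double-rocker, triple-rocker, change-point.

lengths: ground=3, input=4, coupler=8, output=10
sorted: s=3 (shortest), l=10 (longest), p+q=12
s + l = 13 vs p + q = 12
s + l > p + q → non-Grashof → no link fully rotates → triple-rocker

triple-rocker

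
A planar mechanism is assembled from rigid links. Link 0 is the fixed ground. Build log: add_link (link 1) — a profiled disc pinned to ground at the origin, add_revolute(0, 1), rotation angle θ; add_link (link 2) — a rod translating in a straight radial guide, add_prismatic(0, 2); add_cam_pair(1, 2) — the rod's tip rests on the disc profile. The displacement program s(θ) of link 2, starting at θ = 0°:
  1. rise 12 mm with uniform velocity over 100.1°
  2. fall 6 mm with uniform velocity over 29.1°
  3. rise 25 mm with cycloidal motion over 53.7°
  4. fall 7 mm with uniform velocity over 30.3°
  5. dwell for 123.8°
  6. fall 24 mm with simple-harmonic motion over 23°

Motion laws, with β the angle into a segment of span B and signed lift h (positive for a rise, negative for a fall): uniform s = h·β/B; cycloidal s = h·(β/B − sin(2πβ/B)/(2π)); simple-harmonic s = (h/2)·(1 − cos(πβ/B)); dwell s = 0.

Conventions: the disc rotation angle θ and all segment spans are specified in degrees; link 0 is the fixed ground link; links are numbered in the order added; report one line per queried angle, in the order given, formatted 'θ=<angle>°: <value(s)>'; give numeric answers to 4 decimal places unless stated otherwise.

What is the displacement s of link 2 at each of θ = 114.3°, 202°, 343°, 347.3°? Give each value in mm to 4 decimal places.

seg 1 [0°–100.1°] uniform, h=12: full span → s += 12 → s = 12.0000
seg 2 [100.1°–129.2°] uniform, h=-6: θ=114.3° here. β=14.2, B=29.1. -6·14.2/29.1 = -2.9278 → s = 9.0722
seg 2 [100.1°–129.2°] uniform, h=-6: full span → s += -6 → s = 6.0000
seg 3 [129.2°–182.9°] cycloidal, h=25: full span → s += 25 → s = 31.0000
seg 4 [182.9°–213.2°] uniform, h=-7: θ=202° here. β=19.1, B=30.3. -7·19.1/30.3 = -4.4125 → s = 26.5875
seg 4 [182.9°–213.2°] uniform, h=-7: full span → s += -7 → s = 24.0000
seg 5 [213.2°–337°] dwell: s stays 24.0000
seg 6 [337°–360°] simple-harmonic, h=-24: θ=343° here. β=6, B=23. -24/2·(1 − cos(π·0.2609)) = -3.8094 → s = 20.1906
seg 6 [337°–360°] simple-harmonic, h=-24: θ=347.3° here. β=10.3, B=23. -24/2·(1 − cos(π·0.4478)) = -10.0419 → s = 13.9581

θ=114.3°: 9.0722
θ=202°: 26.5875
θ=343°: 20.1906
θ=347.3°: 13.9581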